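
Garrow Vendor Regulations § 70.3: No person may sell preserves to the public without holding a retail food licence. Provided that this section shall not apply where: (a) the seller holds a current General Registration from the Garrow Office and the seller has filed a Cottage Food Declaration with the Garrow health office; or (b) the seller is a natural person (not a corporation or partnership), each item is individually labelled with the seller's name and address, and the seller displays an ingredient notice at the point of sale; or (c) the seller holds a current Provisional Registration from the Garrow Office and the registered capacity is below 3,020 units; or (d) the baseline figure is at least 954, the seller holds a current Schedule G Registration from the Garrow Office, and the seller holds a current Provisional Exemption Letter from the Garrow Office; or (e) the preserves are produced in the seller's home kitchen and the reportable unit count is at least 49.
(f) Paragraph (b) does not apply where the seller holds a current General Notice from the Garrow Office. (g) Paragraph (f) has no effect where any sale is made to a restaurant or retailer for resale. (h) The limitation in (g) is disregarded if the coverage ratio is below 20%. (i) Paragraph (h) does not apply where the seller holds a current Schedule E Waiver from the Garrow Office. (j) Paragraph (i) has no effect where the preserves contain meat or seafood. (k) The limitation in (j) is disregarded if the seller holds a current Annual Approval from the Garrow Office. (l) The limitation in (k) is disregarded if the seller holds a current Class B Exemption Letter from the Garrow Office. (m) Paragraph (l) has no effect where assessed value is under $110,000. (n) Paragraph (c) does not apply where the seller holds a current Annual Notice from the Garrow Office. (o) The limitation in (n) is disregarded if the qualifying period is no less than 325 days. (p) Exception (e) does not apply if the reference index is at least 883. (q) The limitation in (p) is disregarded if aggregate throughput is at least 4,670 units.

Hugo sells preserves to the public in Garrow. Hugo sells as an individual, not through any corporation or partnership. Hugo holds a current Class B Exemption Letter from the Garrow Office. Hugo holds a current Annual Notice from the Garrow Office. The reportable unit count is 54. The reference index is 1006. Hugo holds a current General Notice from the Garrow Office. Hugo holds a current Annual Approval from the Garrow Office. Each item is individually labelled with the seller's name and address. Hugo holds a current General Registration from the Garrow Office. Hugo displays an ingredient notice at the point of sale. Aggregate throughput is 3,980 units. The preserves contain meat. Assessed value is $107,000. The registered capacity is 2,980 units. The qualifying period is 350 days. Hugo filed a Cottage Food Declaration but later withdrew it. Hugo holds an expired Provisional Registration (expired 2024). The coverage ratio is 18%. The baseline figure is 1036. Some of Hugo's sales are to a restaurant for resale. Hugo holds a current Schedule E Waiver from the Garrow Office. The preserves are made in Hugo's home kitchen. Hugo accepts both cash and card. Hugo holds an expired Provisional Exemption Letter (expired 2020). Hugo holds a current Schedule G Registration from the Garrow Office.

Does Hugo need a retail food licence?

No — exception (b) applies; Hugo is not required to hold a retail food licence.

Exception (a) requires that the seller has filed a Cottage Food Declaration with the Garrow health office; but the Cottage Food Declaration was withdrawn, so (a) is unavailable.
Exception (b)'s conditions are all satisfied: the seller is a natural person; items are individually labelled; an ingredient notice is displayed. As to paragraphs (f)–(m): (f) is engaged (a current General Notice is held), but is displaced by (g): (g) operates against (f): some sales are to a restaurant for resale. (h) operates (the coverage ratio is 18%, below the 20% limit), but is itself disapplied by (i): (i) operates against (h): a current Schedule E Waiver is held. (j) is triggered (the preserves contain meat), but is itself disapplied by (k): (k) is engaged — a current Annual Approval is held. (l) applies (a current Class B Exemption Letter is held), but is itself disapplied by (m): (m) operates against (l): assessed value is $107,000, under the $110,000 limit. (b) remains available.
Exception (c) does not apply: the Provisional Registration is not current.
Exception (d) does not apply: no current Provisional Exemption Letter is held.
Exception (e)'s conditions are all satisfied: the preserves are home-kitchen produced; the reportable unit count is 54, meeting the 49 threshold. But applying paragraphs (p)–(q): (p) operates against (e): the reference index is 1,006, meeting the 883 threshold. (q), which would lift (p), is not engaged — aggregate throughput is 3,980 units, short of 4,670 units. (e) is therefore removed.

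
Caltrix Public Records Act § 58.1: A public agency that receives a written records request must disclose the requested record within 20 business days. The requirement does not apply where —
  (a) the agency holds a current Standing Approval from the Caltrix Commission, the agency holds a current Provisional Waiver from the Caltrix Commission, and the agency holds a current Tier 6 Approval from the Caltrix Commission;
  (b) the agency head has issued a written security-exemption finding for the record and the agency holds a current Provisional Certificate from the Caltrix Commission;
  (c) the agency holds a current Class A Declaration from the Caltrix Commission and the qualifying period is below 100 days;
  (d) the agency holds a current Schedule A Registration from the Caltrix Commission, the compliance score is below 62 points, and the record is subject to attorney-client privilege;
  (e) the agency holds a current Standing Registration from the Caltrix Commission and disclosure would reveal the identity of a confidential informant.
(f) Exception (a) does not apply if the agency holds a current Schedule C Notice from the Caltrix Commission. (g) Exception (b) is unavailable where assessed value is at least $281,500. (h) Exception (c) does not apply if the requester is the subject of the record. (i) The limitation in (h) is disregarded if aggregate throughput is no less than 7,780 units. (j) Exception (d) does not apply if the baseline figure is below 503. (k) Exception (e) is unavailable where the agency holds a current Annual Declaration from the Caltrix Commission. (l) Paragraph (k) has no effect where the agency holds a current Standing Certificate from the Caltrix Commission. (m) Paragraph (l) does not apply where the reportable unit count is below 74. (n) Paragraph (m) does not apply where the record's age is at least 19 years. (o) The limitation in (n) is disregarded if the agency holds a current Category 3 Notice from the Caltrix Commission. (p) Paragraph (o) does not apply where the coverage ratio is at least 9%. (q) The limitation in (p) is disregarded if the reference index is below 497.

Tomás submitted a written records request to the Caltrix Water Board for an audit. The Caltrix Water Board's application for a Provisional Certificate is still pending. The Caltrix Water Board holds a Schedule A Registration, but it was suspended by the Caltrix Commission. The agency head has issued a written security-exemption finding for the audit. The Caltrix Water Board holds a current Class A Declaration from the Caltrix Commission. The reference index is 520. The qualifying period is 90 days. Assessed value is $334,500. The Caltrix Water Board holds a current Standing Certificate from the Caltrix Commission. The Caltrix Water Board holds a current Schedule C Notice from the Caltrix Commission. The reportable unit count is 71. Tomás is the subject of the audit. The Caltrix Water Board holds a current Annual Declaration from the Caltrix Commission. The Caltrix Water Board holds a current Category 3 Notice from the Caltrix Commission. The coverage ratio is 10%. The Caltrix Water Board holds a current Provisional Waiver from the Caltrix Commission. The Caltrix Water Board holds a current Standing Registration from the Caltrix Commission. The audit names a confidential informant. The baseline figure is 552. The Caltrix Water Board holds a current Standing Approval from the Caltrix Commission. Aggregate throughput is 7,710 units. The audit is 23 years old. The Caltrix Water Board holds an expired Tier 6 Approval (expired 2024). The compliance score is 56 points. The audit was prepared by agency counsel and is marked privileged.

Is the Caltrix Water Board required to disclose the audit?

No — exception (e) applies; the Caltrix Water Board is not required to disclose the audit.

Exception (a) fails — the Tier 6 Approval is not current.
Exception (b) fails — the Provisional Certificate is not current.
Exception (c) is satisfied on its face — a current Class A Declaration is held; the qualifying period is 90 days, below the 100 days limit. Turning to paragraphs (h)–(i): (h) applies — Tomás is the subject of the audit. (i), which would lift (h), is not triggered — aggregate throughput is 7,710 units, short of 7,780 units. (c) is therefore removed.
Exception (d) fails — no current Schedule A Registration is held.
Exception (e)'s conditions are all satisfied: a current Standing Registration is held; the audit names a confidential informant. Under paragraphs (k)–(q): (k) would limit (e) — a current Annual Declaration is held — but (l) sets (k) aside: (l) operates — a current Standing Certificate is held. (m) is engaged (the reportable unit count is 71, below the 74 limit), but is displaced by (n): (n) operates against (m): the record's age is 23 years, meeting the 19 years threshold. (o) would limit (n) — a current Category 3 Notice is held — but (p) sets (o) aside: (p) is triggered — the coverage ratio is 10%, meeting the 9% threshold. (q), which would lift (p), is not engaged — the reference index is 520, not below 497. Exception (e) stands.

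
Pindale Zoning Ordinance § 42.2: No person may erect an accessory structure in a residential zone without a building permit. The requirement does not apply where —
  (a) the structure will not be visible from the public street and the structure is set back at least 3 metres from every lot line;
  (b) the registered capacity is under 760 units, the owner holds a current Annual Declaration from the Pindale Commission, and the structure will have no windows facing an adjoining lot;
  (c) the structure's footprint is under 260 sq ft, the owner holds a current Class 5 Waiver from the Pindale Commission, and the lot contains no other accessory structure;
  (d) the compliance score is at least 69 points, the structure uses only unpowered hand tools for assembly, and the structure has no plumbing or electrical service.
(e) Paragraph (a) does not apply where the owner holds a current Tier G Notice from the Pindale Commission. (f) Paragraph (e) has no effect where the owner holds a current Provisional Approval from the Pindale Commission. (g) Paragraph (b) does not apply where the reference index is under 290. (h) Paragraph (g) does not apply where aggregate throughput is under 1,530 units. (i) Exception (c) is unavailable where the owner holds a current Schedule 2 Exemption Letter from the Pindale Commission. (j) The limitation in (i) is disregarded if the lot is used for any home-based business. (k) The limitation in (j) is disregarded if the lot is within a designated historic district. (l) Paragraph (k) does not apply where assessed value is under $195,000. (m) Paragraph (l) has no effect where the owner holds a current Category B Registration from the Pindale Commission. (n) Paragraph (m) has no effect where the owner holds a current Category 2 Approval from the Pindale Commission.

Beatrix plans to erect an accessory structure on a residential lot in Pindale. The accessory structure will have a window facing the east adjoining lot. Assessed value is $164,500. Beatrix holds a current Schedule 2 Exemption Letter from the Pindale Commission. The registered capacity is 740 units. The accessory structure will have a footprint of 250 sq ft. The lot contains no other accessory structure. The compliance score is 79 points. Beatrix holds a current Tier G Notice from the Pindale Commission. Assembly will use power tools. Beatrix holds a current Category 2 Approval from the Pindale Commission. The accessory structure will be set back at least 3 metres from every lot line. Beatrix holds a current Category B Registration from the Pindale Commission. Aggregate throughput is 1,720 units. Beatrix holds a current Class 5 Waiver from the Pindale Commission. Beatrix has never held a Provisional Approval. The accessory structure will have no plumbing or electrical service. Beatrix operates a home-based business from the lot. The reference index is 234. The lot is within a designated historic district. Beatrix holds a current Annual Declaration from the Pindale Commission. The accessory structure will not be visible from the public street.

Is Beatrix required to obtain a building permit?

No — exception (c) applies; Beatrix does not need a building permit.

Exception (a): the structure will not be visible from the street; the setback is at least 3 m on every side — every condition holds. But applying paragraphs (e)–(f): (e) applies — a current Tier G Notice is held. (f), which would lift (e), is not triggered — there is no Provisional Approval in force. So (a) is unavailable.
Exception (b) requires that the structure will have no windows facing an adjoining lot; but a window faces an adjoining lot, so (b) is unavailable.
All of (c)'s requirements are met (the structure's footprint is 250 sq ft, under the 260 sq ft limit; a current Class 5 Waiver is held; the lot has no other accessory structure). Under paragraphs (i)–(n): (i) is triggered (a current Schedule 2 Exemption Letter is held), but is displaced by (j): (j) applies — a home-based business operates on the lot. (k) is triggered (the lot is in a historic district), but is displaced by (l): (l) operates against (k): assessed value is $164,500, under the $195,000 limit. (m) would limit (l) — a current Category B Registration is held — but (n) sets (m) aside: (n) operates against (m): a current Category 2 Approval is held. Exception (c) stands.
Exception (d) does not apply: assembly uses power tools.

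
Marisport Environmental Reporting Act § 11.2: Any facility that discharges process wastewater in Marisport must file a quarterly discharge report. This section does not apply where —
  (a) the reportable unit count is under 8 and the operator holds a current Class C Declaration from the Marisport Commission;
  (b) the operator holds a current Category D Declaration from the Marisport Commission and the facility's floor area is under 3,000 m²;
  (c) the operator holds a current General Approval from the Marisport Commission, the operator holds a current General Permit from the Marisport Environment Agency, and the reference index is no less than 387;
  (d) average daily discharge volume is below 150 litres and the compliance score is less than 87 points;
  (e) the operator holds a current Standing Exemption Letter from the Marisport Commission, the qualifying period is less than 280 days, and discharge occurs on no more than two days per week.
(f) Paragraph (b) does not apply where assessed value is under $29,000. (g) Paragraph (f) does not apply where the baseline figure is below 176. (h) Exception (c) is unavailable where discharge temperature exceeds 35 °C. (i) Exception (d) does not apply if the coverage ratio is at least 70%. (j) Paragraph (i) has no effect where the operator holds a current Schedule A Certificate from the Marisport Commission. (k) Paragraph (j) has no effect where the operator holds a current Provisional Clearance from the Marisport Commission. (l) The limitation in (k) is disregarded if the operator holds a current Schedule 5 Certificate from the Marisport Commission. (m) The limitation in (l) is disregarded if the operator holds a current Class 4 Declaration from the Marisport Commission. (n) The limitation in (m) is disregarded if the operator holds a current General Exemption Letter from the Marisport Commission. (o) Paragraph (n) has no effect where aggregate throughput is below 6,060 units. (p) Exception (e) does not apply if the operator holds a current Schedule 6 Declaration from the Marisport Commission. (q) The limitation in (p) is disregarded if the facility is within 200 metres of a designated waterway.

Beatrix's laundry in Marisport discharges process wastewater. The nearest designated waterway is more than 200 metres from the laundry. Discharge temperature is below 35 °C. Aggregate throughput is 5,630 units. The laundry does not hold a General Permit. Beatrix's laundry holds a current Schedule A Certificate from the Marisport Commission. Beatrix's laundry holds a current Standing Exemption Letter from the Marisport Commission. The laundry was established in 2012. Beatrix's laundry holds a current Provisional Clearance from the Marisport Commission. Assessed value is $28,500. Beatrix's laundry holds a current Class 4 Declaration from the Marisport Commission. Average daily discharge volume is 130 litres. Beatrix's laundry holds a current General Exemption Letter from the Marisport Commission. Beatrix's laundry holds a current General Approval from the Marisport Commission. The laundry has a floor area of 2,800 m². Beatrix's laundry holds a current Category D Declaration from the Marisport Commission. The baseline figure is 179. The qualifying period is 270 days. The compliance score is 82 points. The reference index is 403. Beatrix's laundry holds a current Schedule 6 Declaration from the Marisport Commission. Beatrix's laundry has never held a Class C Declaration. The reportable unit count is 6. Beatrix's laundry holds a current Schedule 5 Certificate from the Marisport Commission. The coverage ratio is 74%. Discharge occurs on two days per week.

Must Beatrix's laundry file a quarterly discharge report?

Yes — Beatrix's laundry must file a quarterly discharge report.

Exception (a) requires that the operator holds a current Class C Declaration from the Marisport Commission; but the Class C Declaration is not current, so (a) is unavailable.
All of (b)'s requirements are met (a current Category D Declaration is held; the facility's floor area is 2,800 m², under the 3,000 m² limit). But: (f) applies — assessed value is $28,500, under the $29,000 limit. (g) is not triggered (the baseline figure is 179, not below 176), so (f) stands. (b) is therefore removed.
Exception (c) requires that the operator holds a current General Permit from the Marisport Environment Agency; but no General Permit is held, so (c) is unavailable.
Exception (d)'s conditions are all satisfied: average daily discharge volume is 130 litres, below the 150 litres limit; the compliance score is 82 points, less than the 87 points limit. But applying paragraphs (i)–(o): (i) applies — the coverage ratio is 74%, meeting the 70% threshold. (j) is triggered (a current Schedule A Certificate is held), but is overridden by (k): (k) is triggered — a current Provisional Clearance is held. (l) applies (a current Schedule 5 Certificate is held), but is overridden by (m): (m) applies — a current Class 4 Declaration is held. (n) would limit (m) — a current General Exemption Letter is held — but (o) sets (n) aside: (o) operates against (n): aggregate throughput is 5,630 units, below the 6,060 units limit. So (d) is unavailable.
All of (e)'s requirements are met (a current Standing Exemption Letter is held; the qualifying period is 270 days, less than the 280 days limit; discharge occurs on no more than two days per week). However, paragraphs (p)–(q) must be considered: (p) operates against (e): a current Schedule 6 Declaration is held. (q), which would lift (p), is not engaged — the laundry is more than 200 m from any designated waterway. Exception (e) does not apply.
None of the exceptions is available; § 11.2 applies in full.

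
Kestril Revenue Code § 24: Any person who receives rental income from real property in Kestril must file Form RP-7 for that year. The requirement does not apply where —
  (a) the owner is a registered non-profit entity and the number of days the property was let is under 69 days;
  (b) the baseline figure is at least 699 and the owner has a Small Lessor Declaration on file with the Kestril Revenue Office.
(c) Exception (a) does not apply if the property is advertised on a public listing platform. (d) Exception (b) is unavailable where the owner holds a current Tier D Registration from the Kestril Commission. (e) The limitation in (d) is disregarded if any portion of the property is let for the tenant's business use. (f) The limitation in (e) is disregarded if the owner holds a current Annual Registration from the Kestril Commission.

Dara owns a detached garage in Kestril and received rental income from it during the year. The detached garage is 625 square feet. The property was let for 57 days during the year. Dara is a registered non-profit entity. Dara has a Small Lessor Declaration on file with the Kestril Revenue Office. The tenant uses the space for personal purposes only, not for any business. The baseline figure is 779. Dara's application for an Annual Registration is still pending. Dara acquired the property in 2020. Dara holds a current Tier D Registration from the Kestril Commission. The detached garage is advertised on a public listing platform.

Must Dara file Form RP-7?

Yes — Dara must file Form RP-7.

All of (a)'s requirements are met (Dara is a registered non-profit; the number of days the property was let is 57 days, under the 69 days limit). Turning to paragraph (c): (c) is engaged — the property is publicly advertised. Exception (a) does not apply.
Exception (b) is satisfied on its face — the baseline figure is 779, meeting the 699 threshold; a Small Lessor Declaration is on file. But: (d) operates — a current Tier D Registration is held. (e) is inapplicable (the space is used for personal purposes only), so (d) stands. (b) is therefore removed.
None of the exceptions is available; § 24 applies in full.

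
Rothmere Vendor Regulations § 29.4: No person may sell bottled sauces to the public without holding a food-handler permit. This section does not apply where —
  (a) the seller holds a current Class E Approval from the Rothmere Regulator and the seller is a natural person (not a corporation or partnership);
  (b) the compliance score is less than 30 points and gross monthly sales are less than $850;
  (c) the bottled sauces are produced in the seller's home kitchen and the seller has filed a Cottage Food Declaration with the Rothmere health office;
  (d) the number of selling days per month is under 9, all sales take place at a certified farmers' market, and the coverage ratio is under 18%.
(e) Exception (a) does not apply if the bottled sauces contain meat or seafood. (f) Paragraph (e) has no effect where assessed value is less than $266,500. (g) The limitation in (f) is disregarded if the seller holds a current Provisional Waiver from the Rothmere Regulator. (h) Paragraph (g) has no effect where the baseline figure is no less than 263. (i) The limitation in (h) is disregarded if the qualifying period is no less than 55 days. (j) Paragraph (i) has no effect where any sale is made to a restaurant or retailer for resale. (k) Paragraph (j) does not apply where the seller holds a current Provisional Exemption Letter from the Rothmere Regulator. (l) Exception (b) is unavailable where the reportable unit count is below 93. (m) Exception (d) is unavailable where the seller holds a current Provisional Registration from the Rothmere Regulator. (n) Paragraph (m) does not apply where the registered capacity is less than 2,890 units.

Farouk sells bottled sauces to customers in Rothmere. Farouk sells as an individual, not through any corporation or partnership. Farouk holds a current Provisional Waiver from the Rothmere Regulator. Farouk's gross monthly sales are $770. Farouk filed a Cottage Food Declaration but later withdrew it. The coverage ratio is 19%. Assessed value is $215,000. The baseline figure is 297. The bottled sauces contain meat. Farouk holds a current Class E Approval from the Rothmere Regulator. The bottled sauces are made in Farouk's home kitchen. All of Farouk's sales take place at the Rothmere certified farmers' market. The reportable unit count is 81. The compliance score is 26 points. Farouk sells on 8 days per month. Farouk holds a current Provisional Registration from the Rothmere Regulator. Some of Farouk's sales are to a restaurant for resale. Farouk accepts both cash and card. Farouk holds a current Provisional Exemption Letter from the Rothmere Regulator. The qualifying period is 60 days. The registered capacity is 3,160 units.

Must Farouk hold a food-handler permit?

Exception (a) is satisfied on its face — a current Class E Approval is held; the seller is a natural person. But applying paragraphs (e)–(k): (e) is engaged — the bottled sauces contain meat. (f) operates (assessed value is $215,000, less than the $266,500 limit), but is itself disapplied by (g): (g) operates — a current Provisional Waiver is held. (h) is triggered (the baseline figure is 297, meeting the 263 threshold), but yields to (i): (i) is triggered — the qualifying period is 60 days, meeting the 55 days threshold. (j) would limit (i) — some sales are to a restaurant for resale — but (k) sets (j) aside: (k) operates against (j): a current Provisional Exemption Letter is held. Exception (a) does not apply.
All of (b)'s requirements are met (the compliance score is 26 points, less than the 30 points limit; gross monthly sales are $770, less than the $850 limit). Turning to paragraph (l): (l) operates — the reportable unit count is 81, below the 93 limit. So (b) is unavailable.
Exception (c) fails — the Cottage Food Declaration was withdrawn.
Exception (d) does not apply: the coverage ratio is 19%, not under 18%.
No exception displaces § 29.4.

Yes — Farouk must hold a food-handler permit.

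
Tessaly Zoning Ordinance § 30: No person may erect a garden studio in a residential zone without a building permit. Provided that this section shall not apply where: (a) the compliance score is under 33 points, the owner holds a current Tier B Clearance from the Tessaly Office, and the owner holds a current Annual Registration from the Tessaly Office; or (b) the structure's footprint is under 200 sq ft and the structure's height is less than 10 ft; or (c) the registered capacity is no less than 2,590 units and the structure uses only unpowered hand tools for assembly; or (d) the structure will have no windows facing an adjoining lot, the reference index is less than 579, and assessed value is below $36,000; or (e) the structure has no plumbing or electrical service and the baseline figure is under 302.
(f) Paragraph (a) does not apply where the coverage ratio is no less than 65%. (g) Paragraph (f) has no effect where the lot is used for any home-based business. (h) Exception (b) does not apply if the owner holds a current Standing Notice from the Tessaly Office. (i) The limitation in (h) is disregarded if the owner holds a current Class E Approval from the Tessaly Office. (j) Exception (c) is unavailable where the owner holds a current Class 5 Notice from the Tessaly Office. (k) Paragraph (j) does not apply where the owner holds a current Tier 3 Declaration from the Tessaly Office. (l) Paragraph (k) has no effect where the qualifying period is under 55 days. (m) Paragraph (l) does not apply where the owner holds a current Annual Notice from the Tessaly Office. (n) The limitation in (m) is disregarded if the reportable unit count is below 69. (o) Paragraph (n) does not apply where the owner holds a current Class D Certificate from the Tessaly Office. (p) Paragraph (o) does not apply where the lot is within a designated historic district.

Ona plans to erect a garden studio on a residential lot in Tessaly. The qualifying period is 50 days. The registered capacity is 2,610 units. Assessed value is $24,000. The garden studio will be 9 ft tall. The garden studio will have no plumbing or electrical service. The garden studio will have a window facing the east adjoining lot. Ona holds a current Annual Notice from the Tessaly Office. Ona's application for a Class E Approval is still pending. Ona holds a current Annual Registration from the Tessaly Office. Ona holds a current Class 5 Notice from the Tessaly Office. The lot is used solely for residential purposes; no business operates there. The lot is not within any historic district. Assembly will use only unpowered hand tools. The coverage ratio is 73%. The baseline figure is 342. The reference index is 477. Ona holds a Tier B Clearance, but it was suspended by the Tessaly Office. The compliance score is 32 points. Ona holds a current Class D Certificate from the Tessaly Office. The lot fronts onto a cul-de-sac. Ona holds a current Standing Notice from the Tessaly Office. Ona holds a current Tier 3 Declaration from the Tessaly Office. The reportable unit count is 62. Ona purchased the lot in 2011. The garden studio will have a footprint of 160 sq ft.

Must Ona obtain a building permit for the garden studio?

No — exception (c) applies; Ona does not need a building permit.

Exception (a) does not apply: the Tier B Clearance is not current.
Exception (b)'s conditions are all satisfied: the structure's footprint is 160 sq ft, under the 200 sq ft limit; the structure's height is 9 ft, less than the 10 ft limit. However, paragraphs (h)–(i) must be considered: (h) operates against (b): a current Standing Notice is held. (i), which would lift (h), does not operate here — no current Class E Approval is held. So (b) is unavailable.
Exception (c): the registered capacity is 2,610 units, meeting the 2,590 units threshold; assembly uses only hand tools — every condition holds. As to paragraphs (j)–(p): (j) is engaged (a current Class 5 Notice is held), but is set aside by (k): (k) operates — a current Tier 3 Declaration is held. (l) would limit (k) — the qualifying period is 50 days, under the 55 days limit — but (m) sets (l) aside: (m) operates — a current Annual Notice is held. (n) would limit (m) — the reportable unit count is 62, below the 69 limit — but (o) sets (n) aside: (o) operates — a current Class D Certificate is held. (p), which would lift (o), is not engaged — the lot is not in a historic district. Exception (c) stands.
Exception (d) requires that the structure will have no windows facing an adjoining lot; but a window faces an adjoining lot, so (d) is unavailable.
Exception (e) does not apply: the baseline figure is 342, not under 302.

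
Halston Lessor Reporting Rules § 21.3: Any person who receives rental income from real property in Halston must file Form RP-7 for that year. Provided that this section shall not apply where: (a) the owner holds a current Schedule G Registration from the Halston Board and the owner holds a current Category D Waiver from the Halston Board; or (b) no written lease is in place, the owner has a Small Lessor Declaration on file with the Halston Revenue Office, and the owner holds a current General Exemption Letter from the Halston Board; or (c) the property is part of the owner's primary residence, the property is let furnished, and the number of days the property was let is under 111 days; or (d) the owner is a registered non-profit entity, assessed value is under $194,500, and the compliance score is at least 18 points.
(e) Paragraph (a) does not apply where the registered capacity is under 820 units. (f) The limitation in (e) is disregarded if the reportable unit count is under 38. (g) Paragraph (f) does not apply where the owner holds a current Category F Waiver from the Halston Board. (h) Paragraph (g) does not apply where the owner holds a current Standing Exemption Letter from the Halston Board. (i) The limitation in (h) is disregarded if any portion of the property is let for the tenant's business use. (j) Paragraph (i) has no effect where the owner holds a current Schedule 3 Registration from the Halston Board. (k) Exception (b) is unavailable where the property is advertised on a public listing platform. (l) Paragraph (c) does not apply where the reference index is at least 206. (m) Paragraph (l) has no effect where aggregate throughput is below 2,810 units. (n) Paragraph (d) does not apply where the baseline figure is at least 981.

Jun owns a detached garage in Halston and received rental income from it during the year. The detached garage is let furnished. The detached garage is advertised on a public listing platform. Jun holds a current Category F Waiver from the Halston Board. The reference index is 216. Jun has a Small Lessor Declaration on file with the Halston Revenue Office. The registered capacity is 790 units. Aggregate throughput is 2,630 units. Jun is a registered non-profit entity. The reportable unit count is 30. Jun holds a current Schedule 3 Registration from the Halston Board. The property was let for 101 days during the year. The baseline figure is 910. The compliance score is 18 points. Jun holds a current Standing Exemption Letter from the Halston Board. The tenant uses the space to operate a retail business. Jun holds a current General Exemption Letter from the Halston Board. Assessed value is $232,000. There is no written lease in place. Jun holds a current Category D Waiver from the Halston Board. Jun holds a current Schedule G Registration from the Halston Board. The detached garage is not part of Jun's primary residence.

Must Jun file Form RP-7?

Exception (a): a current Schedule G Registration is held; a current Category D Waiver is held — every condition holds. Applying paragraphs (e)–(j): (e) applies (the registered capacity is 790 units, under the 820 units limit), but is itself disapplied by (f): (f) operates against (e): the reportable unit count is 30, under the 38 limit. (g) is triggered (a current Category F Waiver is held), but is itself disapplied by (h): (h) is engaged — a current Standing Exemption Letter is held. (i) would limit (h) — the space is let for business use — but (j) sets (i) aside: (j) operates against (i): a current Schedule 3 Registration is held. So (a) applies.
All of (b)'s requirements are met (there is no written lease; a Small Lessor Declaration is on file; a current General Exemption Letter is held). Turning to paragraph (k): (k) applies — the property is publicly advertised. (b) is therefore removed.
Exception (c) requires that the property is part of the owner's primary residence; but the detached garage is not part of the primary residence, so (c) is unavailable.
Exception (d) requires that assessed value is under $194,500; but assessed value is $232,000, not under $194,500, so (d) is unavailable.

No — exception (a) applies; Jun is not required to file Form RP-7.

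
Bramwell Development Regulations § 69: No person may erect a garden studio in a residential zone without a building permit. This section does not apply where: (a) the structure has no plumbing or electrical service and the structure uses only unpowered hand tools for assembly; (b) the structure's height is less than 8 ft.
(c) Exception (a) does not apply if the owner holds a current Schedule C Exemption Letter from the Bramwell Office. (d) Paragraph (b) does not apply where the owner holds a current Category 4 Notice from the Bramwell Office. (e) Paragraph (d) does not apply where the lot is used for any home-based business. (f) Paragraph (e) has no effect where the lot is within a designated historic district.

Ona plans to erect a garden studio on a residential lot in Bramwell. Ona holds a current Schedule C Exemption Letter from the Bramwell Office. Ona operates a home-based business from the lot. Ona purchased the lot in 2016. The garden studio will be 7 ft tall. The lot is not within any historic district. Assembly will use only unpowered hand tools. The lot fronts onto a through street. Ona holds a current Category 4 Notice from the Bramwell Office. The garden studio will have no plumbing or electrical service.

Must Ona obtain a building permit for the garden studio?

No — exception (b) applies; Ona does not need a building permit.

Exception (a)'s conditions are all satisfied: there is no plumbing or electrical service; assembly uses only hand tools. Turning to paragraph (c): (c) is triggered — a current Schedule C Exemption Letter is held. (a) is therefore removed.
Exception (b)'s conditions are all satisfied: the structure's height is 7 ft, less than the 8 ft limit. As to paragraphs (d)–(f): (d) would limit (b) — a current Category 4 Notice is held — but (e) sets (d) aside: (e) is engaged — a home-based business operates on the lot. (f) is not engaged (the lot is not in a historic district), so (e) stands. So (b) applies.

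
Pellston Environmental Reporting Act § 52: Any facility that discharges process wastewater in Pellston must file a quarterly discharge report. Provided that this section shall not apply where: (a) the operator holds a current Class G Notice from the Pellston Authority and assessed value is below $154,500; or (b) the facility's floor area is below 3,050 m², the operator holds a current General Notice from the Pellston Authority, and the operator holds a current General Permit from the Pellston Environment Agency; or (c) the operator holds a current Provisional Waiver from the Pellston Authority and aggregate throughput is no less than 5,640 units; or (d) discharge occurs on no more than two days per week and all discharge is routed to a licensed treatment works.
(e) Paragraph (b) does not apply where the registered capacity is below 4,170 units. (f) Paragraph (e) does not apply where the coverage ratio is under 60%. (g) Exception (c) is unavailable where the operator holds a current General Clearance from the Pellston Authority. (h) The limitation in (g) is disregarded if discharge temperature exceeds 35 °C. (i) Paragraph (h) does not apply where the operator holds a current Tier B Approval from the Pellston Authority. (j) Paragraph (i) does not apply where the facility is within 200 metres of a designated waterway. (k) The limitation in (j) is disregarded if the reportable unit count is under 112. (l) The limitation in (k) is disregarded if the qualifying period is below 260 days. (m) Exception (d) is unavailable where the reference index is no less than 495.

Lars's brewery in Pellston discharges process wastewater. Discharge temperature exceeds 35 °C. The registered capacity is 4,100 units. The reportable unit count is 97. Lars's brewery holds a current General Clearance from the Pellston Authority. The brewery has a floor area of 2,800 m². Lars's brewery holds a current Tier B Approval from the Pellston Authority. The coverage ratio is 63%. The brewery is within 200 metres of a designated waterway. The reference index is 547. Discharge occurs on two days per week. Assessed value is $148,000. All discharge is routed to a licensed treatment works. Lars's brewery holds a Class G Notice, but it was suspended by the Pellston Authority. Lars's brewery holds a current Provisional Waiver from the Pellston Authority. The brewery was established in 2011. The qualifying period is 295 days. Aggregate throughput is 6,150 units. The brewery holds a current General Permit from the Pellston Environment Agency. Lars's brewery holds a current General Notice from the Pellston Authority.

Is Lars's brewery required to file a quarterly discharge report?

Exception (a) does not apply: there is no Class G Notice in force.
All of (b)'s requirements are met (the facility's floor area is 2,800 m², below the 3,050 m² limit; a current General Notice is held; a current General Permit is held). But applying paragraphs (e)–(f): (e) is engaged — the registered capacity is 4,100 units, below the 4,170 units limit. (f), which would lift (e), is not engaged — the coverage ratio is 63%, not under 60%. So (b) is unavailable.
Exception (c)'s conditions are all satisfied: a current Provisional Waiver is held; aggregate throughput is 6,150 units, meeting the 5,640 units threshold. Turning to paragraphs (g)–(l): (g) operates against (c): a current General Clearance is held. (h) would limit (g) — discharge temperature exceeds 35 °C — but (i) sets (h) aside: (i) operates against (h): a current Tier B Approval is held. (j) would limit (i) — the brewery is within 200 m of a designated waterway — but (k) sets (j) aside: (k) applies — the reportable unit count is 97, under the 112 limit. (l) is not triggered (the qualifying period is 295 days, not below 260 days), so (k) stands. So (c) is unavailable.
Exception (d): discharge occurs on no more than two days per week; discharge is routed to a licensed treatment works — every condition holds. However, paragraph (m) must be considered: (m) operates against (d): the reference index is 547, meeting the 495 threshold. So (d) is unavailable.
None of the exceptions is available; § 52 applies in full.

Yes — Lars's brewery must file a quarterly discharge report.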